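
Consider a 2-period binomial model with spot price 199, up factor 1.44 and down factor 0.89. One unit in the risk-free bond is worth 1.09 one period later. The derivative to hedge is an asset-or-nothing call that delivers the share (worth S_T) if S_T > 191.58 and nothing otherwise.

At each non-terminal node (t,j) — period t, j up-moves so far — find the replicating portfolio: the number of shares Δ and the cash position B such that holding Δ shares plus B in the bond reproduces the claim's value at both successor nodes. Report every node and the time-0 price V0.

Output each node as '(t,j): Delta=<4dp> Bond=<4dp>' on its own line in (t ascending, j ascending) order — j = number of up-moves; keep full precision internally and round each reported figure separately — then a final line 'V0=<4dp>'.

(0,0): Delta=1.8408 Bond=-221.0473
(1,0): Delta=2.6182 Bond=-378.6225
(1,1): Delta=1.0000 Bond=0.0000
V0=145.2732

Under the risk-neutral measure, an up-move has probability p* = (R−d)/(u−d) = 0.3636 and values discount at R = 1.09.
Payoff layer (t=2): V(2,0)=0.0000, V(2,1)=255.0384, V(2,2)=412.6464
(1,0): S=177.1100. Δ = (V_up−V_dn)/(S_up−S_dn) = (255.0384−0.0000)/(255.0384−157.6279) = 2.6182. V = [p*·255.0384 + (1−p*)·0.0000]/1.09 = 85.0837. B = V − Δ·S = -378.6225.
(1,1): S=286.5600. Δ = (V_up−V_dn)/(S_up−S_dn) = (412.6464−255.0384)/(412.6464−255.0384) = 1.0000. V = [p*·412.6464 + (1−p*)·255.0384]/1.09 = 286.5600. B = V − Δ·S = 0.0000.
(0,0): S=199.0000. Δ = (V_up−V_dn)/(S_up−S_dn) = (286.5600−85.0837)/(286.5600−177.1100) = 1.8408. V = [p*·286.5600 + (1−p*)·85.0837]/1.09 = 145.2732. B = V − Δ·S = -221.0473.
The time-0 hedge costs 145.2732, which is the no-arbitrage price.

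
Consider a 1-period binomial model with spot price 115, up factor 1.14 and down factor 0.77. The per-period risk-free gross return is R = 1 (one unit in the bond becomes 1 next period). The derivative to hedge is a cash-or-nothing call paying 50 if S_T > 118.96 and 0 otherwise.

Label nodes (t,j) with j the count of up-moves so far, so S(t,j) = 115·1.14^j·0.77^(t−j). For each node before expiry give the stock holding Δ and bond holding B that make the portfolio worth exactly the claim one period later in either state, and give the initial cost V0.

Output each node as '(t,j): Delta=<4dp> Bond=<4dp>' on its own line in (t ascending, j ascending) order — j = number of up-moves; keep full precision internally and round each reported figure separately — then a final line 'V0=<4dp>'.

(0,0): Delta=1.1751 Bond=-104.0541
V0=31.0811

No-arbitrage ⇒ martingale measure with p* = (R−d)/(u−d) = 0.6216.
Terminal payoffs: V(1,0)=0.0000, V(1,1)=50.0000
(0,0): S=115.0000. Δ = (V_up−V_dn)/(S_up−S_dn) = (50.0000−0.0000)/(131.1000−88.5500) = 1.1751. V = [p*·50.0000 + (1−p*)·0.0000]/1 = 31.0811. B = V − Δ·S = -104.0541.
Check: Δ(0,0)·S0 + B(0,0) = 31.0811 = V0.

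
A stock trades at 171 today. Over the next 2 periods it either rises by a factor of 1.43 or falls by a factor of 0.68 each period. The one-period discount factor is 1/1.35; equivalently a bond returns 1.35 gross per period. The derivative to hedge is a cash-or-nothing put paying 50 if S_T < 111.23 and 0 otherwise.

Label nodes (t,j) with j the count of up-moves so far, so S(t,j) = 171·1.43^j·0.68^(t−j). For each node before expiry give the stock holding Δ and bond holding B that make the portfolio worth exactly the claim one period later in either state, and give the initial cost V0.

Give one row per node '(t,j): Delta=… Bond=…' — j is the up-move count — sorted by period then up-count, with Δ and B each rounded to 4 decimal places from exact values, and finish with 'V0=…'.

Risk-neutral probability p* = (R−d)/(u−d) = (1.35−0.68)/(1.43−0.68) = 0.8933.
Terminal values V(2,·): V(2,0)=50.0000, V(2,1)=0.0000, V(2,2)=0.0000
Node (1,0) S=116.2800: V=(p*·0.0000+(1−p*)·50.0000)/1.35=3.9506; Δ=(0.0000−50.0000)/(166.2804−79.0704)=-0.5733; B=V−Δ·S=70.6173
Node (1,1) S=244.5300: V=(p*·0.0000+(1−p*)·0.0000)/1.35=0.0000; Δ=(0.0000−0.0000)/(349.6779−166.2804)=0.0000; B=V−Δ·S=0.0000
Node (0,0) S=171.0000: V=(p*·0.0000+(1−p*)·3.9506)/1.35=0.3121; Δ=(0.0000−3.9506)/(244.5300−116.2800)=-0.0308; B=V−Δ·S=5.5796
The time-0 hedge costs 0.3121, which is the no-arbitrage price.

(0,0): Delta=-0.0308 Bond=5.5796
(1,0): Delta=-0.5733 Bond=70.6173
(1,1): Delta=0.0000 Bond=0.0000
V0=0.3121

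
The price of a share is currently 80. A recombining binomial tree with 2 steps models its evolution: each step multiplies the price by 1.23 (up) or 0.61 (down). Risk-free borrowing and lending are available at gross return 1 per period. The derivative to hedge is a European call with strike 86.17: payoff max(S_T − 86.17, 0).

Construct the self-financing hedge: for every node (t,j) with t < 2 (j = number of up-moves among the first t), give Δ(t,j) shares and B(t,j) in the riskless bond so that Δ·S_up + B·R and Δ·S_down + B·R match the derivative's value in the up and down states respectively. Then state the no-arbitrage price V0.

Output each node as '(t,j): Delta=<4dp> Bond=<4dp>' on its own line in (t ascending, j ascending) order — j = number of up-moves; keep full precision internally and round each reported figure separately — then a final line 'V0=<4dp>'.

The replicating-portfolio and risk-neutral prices coincide; use p* = (1−0.61)/(1.23−0.61) = 0.6290 for the latter.
Terminal values V(2,·): V(2,0)=0.0000, V(2,1)=0.0000, V(2,2)=34.8620
(1,0): S=48.8000. Δ = (V_up−V_dn)/(S_up−S_dn) = (0.0000−0.0000)/(60.0240−29.7680) = 0.0000. V = [p*·0.0000 + (1−p*)·0.0000]/1 = 0.0000. B = V − Δ·S = 0.0000.
(1,1): S=98.4000. Δ = (V_up−V_dn)/(S_up−S_dn) = (34.8620−0.0000)/(121.0320−60.0240) = 0.5714. V = [p*·34.8620 + (1−p*)·0.0000]/1 = 21.9293. B = V − Δ·S = -34.2997.
(0,0): S=80.0000. Δ = (V_up−V_dn)/(S_up−S_dn) = (21.9293−0.0000)/(98.4000−48.8000) = 0.4421. V = [p*·21.9293 + (1−p*)·0.0000]/1 = 13.7943. B = V − Δ·S = -21.5756.
Check: Δ(0,0)·S0 + B(0,0) = 13.7943 = V0.

(0,0): Delta=0.4421 Bond=-21.5756
(1,0): Delta=0.0000 Bond=0.0000
(1,1): Delta=0.5714 Bond=-34.2997
V0=13.7943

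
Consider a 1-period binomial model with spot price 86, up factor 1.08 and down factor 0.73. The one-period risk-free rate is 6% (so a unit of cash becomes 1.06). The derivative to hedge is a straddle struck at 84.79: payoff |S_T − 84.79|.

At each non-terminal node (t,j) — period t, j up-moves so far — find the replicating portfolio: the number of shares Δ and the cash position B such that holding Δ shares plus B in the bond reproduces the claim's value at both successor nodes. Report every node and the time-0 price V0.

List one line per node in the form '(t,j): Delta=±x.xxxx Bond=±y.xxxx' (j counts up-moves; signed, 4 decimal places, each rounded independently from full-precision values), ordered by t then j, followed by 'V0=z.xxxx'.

Under the risk-neutral measure, an up-move has probability p* = (R−d)/(u−d) = 0.9429 and values discount at R = 1.06.
Payoff layer (t=1): V(1,0)=22.0100, V(1,1)=8.0900
Node (0,0) S=86.0000: V=(p*·8.0900+(1−p*)·22.0100)/1.06=8.3825; Δ=(8.0900−22.0100)/(92.8800−62.7800)=-0.4625; B=V−Δ·S=48.1539
Self-financing check: at every node Δ·S+B equals the discounted successor values.

(0,0): Delta=-0.4625 Bond=48.1539
V0=8.3825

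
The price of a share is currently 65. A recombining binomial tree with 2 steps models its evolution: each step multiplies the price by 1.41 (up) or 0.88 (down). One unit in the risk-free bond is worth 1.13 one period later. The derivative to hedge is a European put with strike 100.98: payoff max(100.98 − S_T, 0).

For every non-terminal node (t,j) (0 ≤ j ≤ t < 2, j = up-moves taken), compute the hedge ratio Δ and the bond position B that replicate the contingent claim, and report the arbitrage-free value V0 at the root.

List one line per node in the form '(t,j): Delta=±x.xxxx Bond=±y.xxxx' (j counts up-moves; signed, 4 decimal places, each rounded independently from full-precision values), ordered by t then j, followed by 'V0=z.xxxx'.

(0,0): Delta=-0.6577 Bond=61.7569
(1,0): Delta=-1.0000 Bond=89.3628
(1,1): Delta=-0.4185 Bond=47.8585
V0=19.0041

Risk-neutral probability p* = (R−d)/(u−d) = (1.13−0.88)/(1.41−0.88) = 0.4717.
Terminal values V(2,·): V(2,0)=50.6440, V(2,1)=20.3280, V(2,2)=0.0000
  t=1,j=0: stock 57.2000 → up 80.6520 (V=20.3280), down 50.3360 (V=50.6440). Price 32.1628; hedge Δ=-1.0000, bond B=89.3628.
  t=1,j=1: stock 91.6500 → up 129.2265 (V=0.0000), down 80.6520 (V=20.3280). Price 9.5038; hedge Δ=-0.4185, bond B=47.8585.
  t=0,j=0: stock 65.0000 → up 91.6500 (V=9.5038), down 57.2000 (V=32.1628). Price 19.0041; hedge Δ=-0.6577, bond B=61.7569.
Self-financing check: at every node Δ·S+B equals the discounted successor values.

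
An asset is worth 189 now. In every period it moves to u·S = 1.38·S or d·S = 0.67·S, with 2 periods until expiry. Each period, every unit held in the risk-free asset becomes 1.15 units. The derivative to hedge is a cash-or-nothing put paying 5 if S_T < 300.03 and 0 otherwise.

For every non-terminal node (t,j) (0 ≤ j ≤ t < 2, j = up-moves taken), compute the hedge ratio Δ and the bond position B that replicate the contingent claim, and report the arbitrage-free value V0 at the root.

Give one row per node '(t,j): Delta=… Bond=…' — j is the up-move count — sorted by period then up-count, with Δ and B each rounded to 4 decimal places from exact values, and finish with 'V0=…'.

(0,0): Delta=-0.0219 Bond=6.1927
(1,0): Delta=0.0000 Bond=4.3478
(1,1): Delta=-0.0270 Bond=8.4507
V0=2.0527

Since d<R<u, set p* = (R−d)/(u−d) = 0.6761; price each node as the discounted p*-expectation of its children.
Terminal values V(2,·): V(2,0)=5.0000, V(2,1)=5.0000, V(2,2)=0.0000
Node (1,0) S=126.6300: V=(p*·5.0000+(1−p*)·5.0000)/1.15=4.3478; Δ=(5.0000−5.0000)/(174.7494−84.8421)=0.0000; B=V−Δ·S=4.3478
Node (1,1) S=260.8200: V=(p*·0.0000+(1−p*)·5.0000)/1.15=1.4085; Δ=(0.0000−5.0000)/(359.9316−174.7494)=-0.0270; B=V−Δ·S=8.4507
Node (0,0) S=189.0000: V=(p*·1.4085+(1−p*)·4.3478)/1.15=2.0527; Δ=(1.4085−4.3478)/(260.8200−126.6300)=-0.0219; B=V−Δ·S=6.1927
Root portfolio cost Δ·189+B reproduces V0=2.0527.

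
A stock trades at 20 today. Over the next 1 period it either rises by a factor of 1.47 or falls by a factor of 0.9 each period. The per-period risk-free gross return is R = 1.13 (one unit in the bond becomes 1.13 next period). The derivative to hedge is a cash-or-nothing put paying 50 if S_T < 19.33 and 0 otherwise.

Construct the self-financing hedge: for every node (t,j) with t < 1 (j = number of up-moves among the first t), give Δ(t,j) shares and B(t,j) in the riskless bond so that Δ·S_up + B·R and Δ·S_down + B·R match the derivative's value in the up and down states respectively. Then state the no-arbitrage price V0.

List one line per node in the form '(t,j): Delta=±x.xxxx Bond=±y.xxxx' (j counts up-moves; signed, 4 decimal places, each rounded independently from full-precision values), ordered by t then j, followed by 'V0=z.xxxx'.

No-arbitrage ⇒ martingale measure with p* = (R−d)/(u−d) = 0.4035.
At expiry t=1: V(1,0)=50.0000, V(1,1)=0.0000
Node (0,0) S=20.0000: V=(p*·0.0000+(1−p*)·50.0000)/1.13=26.3934; Δ=(0.0000−50.0000)/(29.4000−18.0000)=-4.3860; B=V−Δ·S=114.1127
The time-0 hedge costs 26.3934, which is the no-arbitrage price.

(0,0): Delta=-4.3860 Bond=114.1127
V0=26.3934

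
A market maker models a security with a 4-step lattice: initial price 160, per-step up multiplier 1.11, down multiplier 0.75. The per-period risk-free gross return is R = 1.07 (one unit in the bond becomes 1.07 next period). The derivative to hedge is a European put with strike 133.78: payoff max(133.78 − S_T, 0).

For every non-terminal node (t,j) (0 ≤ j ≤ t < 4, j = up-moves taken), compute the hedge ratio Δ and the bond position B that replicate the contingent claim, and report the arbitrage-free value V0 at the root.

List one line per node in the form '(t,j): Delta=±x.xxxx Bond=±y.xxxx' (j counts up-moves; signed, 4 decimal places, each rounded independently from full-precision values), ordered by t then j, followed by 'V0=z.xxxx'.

No-arbitrage ⇒ martingale measure with p* = (R−d)/(u−d) = 0.8889.
Terminal payoffs: V(4,0)=83.1550, V(4,1)=58.8550, V(4,2)=22.8910, V(4,3)=0.0000, V(4,4)=0.0000
Node (3,0) S=67.5000: V=(p*·58.8550+(1−p*)·83.1550)/1.07=57.5280; Δ=(58.8550−83.1550)/(74.9250−50.6250)=-1.0000; B=V−Δ·S=125.0280
Node (3,1) S=99.9000: V=(p*·22.8910+(1−p*)·58.8550)/1.07=25.1280; Δ=(22.8910−58.8550)/(110.8890−74.9250)=-1.0000; B=V−Δ·S=125.0280
Node (3,2) S=147.8520: V=(p*·0.0000+(1−p*)·22.8910)/1.07=2.3771; Δ=(0.0000−22.8910)/(164.1157−110.8890)=-0.4301; B=V−Δ·S=65.9632
Node (3,3) S=218.8210: V=(p*·0.0000+(1−p*)·0.0000)/1.07=0.0000; Δ=(0.0000−0.0000)/(242.8913−164.1157)=0.0000; B=V−Δ·S=0.0000
Node (2,0) S=90.0000: V=(p*·25.1280+(1−p*)·57.5280)/1.07=26.8486; Δ=(25.1280−57.5280)/(99.9000−67.5000)=-1.0000; B=V−Δ·S=116.8486
Node (2,1) S=133.2000: V=(p*·2.3771+(1−p*)·25.1280)/1.07=4.5841; Δ=(2.3771−25.1280)/(147.8520−99.9000)=-0.4745; B=V−Δ·S=67.7812
Node (2,2) S=197.1360: V=(p*·0.0000+(1−p*)·2.3771)/1.07=0.2468; Δ=(0.0000−2.3771)/(218.8210−147.8520)=-0.0335; B=V−Δ·S=6.8498
Node (1,0) S=120.0000: V=(p*·4.5841+(1−p*)·26.8486)/1.07=6.5962; Δ=(4.5841−26.8486)/(133.2000−90.0000)=-0.5154; B=V−Δ·S=68.4422
Node (1,1) S=177.6000: V=(p*·0.2468+(1−p*)·4.5841)/1.07=0.6811; Δ=(0.2468−4.5841)/(197.1360−133.2000)=-0.0678; B=V−Δ·S=12.7289
Node (0,0) S=160.0000: V=(p*·0.6811+(1−p*)·6.5962)/1.07=1.2508; Δ=(0.6811−6.5962)/(177.6000−120.0000)=-0.1027; B=V−Δ·S=17.6816
Root portfolio cost Δ·160+B reproduces V0=1.2508.

(0,0): Delta=-0.1027 Bond=17.6816
(1,0): Delta=-0.5154 Bond=68.4422
(1,1): Delta=-0.0678 Bond=12.7289
(2,0): Delta=-1.0000 Bond=116.8486
(2,1): Delta=-0.4745 Bond=67.7812
(2,2): Delta=-0.0335 Bond=6.8498
(3,0): Delta=-1.0000 Bond=125.0280
(3,1): Delta=-1.0000 Bond=125.0280
(3,2): Delta=-0.4301 Bond=65.9632
(3,3): Delta=0.0000 Bond=0.0000
V0=1.2508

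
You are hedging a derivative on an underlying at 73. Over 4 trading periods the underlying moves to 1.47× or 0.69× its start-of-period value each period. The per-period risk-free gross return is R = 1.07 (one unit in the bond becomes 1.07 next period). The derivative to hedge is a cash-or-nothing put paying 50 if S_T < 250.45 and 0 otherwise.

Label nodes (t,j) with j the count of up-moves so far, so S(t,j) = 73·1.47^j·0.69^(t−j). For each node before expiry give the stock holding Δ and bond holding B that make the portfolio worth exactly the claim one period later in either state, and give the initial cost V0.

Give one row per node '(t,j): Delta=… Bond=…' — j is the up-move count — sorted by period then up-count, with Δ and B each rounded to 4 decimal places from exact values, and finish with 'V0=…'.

The replicating-portfolio and risk-neutral prices coincide; use p* = (1.07−0.69)/(1.47−0.69) = 0.4872 for the latter.
Payoff layer (t=4): V(4,0)=50.0000, V(4,1)=50.0000, V(4,2)=50.0000, V(4,3)=50.0000, V(4,4)=0.0000
  t=3,j=0: stock 23.9812 → up 35.2523 (V=50.0000), down 16.5470 (V=50.0000). Price 46.7290; hedge Δ=0.0000, bond B=46.7290.
  t=3,j=1: stock 51.0903 → up 75.1027 (V=50.0000), down 35.2523 (V=50.0000). Price 46.7290; hedge Δ=0.0000, bond B=46.7290.
  t=3,j=2: stock 108.8445 → up 160.0015 (V=50.0000), down 75.1027 (V=50.0000). Price 46.7290; hedge Δ=0.0000, bond B=46.7290.
  t=3,j=3: stock 231.8862 → up 340.8727 (V=0.0000), down 160.0015 (V=50.0000). Price 23.9636; hedge Δ=-0.2764, bond B=88.0661.
  t=2,j=0: stock 34.7553 → up 51.0903 (V=46.7290), down 23.9812 (V=46.7290). Price 43.6719; hedge Δ=0.0000, bond B=43.6719.
  t=2,j=1: stock 74.0439 → up 108.8445 (V=46.7290), down 51.0903 (V=46.7290). Price 43.6719; hedge Δ=0.0000, bond B=43.6719.
  t=2,j=2: stock 157.7457 → up 231.8862 (V=23.9636), down 108.8445 (V=46.7290). Price 33.3067; hedge Δ=-0.1850, bond B=62.4931.
  t=1,j=0: stock 50.3700 → up 74.0439 (V=43.6719), down 34.7553 (V=43.6719). Price 40.8149; hedge Δ=0.0000, bond B=40.8149.
  t=1,j=1: stock 107.3100 → up 157.7457 (V=33.3067), down 74.0439 (V=43.6719). Price 36.0955; hedge Δ=-0.1238, bond B=49.3843.
  t=0,j=0: stock 73.0000 → up 107.3100 (V=36.0955), down 50.3700 (V=40.8149). Price 35.9960; hedge Δ=-0.0829, bond B=42.0465.
Self-financing check: at every node Δ·S+B equals the discounted successor values.

(0,0): Delta=-0.0829 Bond=42.0465
(1,0): Delta=0.0000 Bond=40.8149
(1,1): Delta=-0.1238 Bond=49.3843
(2,0): Delta=0.0000 Bond=43.6719
(2,1): Delta=0.0000 Bond=43.6719
(2,2): Delta=-0.1850 Bond=62.4931
(3,0): Delta=0.0000 Bond=46.7290
(3,1): Delta=0.0000 Bond=46.7290
(3,2): Delta=0.0000 Bond=46.7290
(3,3): Delta=-0.2764 Bond=88.0661
V0=35.9960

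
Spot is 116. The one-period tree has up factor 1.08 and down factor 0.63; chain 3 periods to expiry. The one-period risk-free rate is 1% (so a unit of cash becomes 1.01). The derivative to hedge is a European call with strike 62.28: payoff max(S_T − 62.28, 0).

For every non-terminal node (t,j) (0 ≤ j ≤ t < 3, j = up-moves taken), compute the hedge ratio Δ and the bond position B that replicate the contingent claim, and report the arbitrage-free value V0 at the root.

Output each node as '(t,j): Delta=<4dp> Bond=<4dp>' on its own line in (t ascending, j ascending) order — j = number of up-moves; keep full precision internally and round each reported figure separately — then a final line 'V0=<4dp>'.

Risk-neutral probability p* = (R−d)/(u−d) = (1.01−0.63)/(1.08−0.63) = 0.8444.
Terminal payoffs: V(3,0)=0.0000, V(3,1)=0.0000, V(3,2)=22.9605, V(3,3)=83.8466
  t=2,j=0: stock 46.0404 → up 49.7236 (V=0.0000), down 29.0055 (V=0.0000). Price 0.0000; hedge Δ=0.0000, bond B=0.0000.
  t=2,j=1: stock 78.9264 → up 85.2405 (V=22.9605), down 49.7236 (V=0.0000). Price 19.1969; hedge Δ=0.6465, bond B=-31.8265.
  t=2,j=2: stock 135.3024 → up 146.1266 (V=83.8466), down 85.2405 (V=22.9605). Price 73.6390; hedge Δ=1.0000, bond B=-61.6634.
  t=1,j=0: stock 73.0800 → up 78.9264 (V=19.1969), down 46.0404 (V=0.0000). Price 16.0502; hedge Δ=0.5837, bond B=-26.6096.
  t=1,j=1: stock 125.2800 → up 135.3024 (V=73.6390), down 78.9264 (V=19.1969). Price 64.5250; hedge Δ=0.9657, bond B=-56.4575.
  t=0,j=0: stock 116.0000 → up 125.2800 (V=64.5250), down 73.0800 (V=16.0502). Price 56.4203; hedge Δ=0.9286, bond B=-51.3015.
Self-financing check: at every node Δ·S+B equals the discounted successor values.

(0,0): Delta=0.9286 Bond=-51.3015
(1,0): Delta=0.5837 Bond=-26.6096
(1,1): Delta=0.9657 Bond=-56.4575
(2,0): Delta=0.0000 Bond=0.0000
(2,1): Delta=0.6465 Bond=-31.8265
(2,2): Delta=1.0000 Bond=-61.6634
V0=56.4203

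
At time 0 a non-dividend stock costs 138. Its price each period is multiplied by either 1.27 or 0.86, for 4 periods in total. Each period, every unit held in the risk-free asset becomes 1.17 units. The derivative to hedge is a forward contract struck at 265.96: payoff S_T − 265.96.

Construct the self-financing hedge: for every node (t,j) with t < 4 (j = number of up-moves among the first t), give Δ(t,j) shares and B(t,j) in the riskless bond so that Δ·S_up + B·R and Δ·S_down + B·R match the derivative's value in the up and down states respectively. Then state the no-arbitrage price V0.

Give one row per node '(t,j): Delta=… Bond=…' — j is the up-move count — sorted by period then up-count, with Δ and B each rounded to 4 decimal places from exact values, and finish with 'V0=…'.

(0,0): Delta=1.0000 Bond=-141.9296
(1,0): Delta=1.0000 Bond=-166.0576
(1,1): Delta=1.0000 Bond=-166.0576
(2,0): Delta=1.0000 Bond=-194.2874
(2,1): Delta=1.0000 Bond=-194.2874
(2,2): Delta=1.0000 Bond=-194.2874
(3,0): Delta=1.0000 Bond=-227.3162
(3,1): Delta=1.0000 Bond=-227.3162
(3,2): Delta=1.0000 Bond=-227.3162
(3,3): Delta=1.0000 Bond=-227.3162
V0=-3.9296

No-arbitrage ⇒ martingale measure with p* = (R−d)/(u−d) = 0.7561.
Terminal values V(4,·): V(4,0)=-190.4729, V(4,1)=-154.4848, V(4,2)=-101.3397, V(4,3)=-22.8579, V(4,4)=93.0396
  t=3,j=0: stock 87.7757 → up 111.4752 (V=-154.4848), down 75.4871 (V=-190.4729). Price -139.5405; hedge Δ=1.0000, bond B=-227.3162.
  t=3,j=1: stock 129.6223 → up 164.6203 (V=-101.3397), down 111.4752 (V=-154.4848). Price -97.6939; hedge Δ=1.0000, bond B=-227.3162.
  t=3,j=2: stock 191.4190 → up 243.1021 (V=-22.8579), down 164.6203 (V=-101.3397). Price -35.8973; hedge Δ=1.0000, bond B=-227.3162.
  t=3,j=3: stock 282.6769 → up 358.9996 (V=93.0396), down 243.1021 (V=-22.8579). Price 55.3606; hedge Δ=1.0000, bond B=-227.3162.
  t=2,j=0: stock 102.0648 → up 129.6223 (V=-97.6939), down 87.7757 (V=-139.5405). Price -92.2226; hedge Δ=1.0000, bond B=-194.2874.
  t=2,j=1: stock 150.7236 → up 191.4190 (V=-35.8973), down 129.6223 (V=-97.6939). Price -43.5638; hedge Δ=1.0000, bond B=-194.2874.
  t=2,j=2: stock 222.5802 → up 282.6769 (V=55.3606), down 191.4190 (V=-35.8973). Price 28.2928; hedge Δ=1.0000, bond B=-194.2874.
  t=1,j=0: stock 118.6800 → up 150.7236 (V=-43.5638), down 102.0648 (V=-92.2226). Price -47.3776; hedge Δ=1.0000, bond B=-166.0576.
  t=1,j=1: stock 175.2600 → up 222.5802 (V=28.2928), down 150.7236 (V=-43.5638). Price 9.2024; hedge Δ=1.0000, bond B=-166.0576.
  t=0,j=0: stock 138.0000 → up 175.2600 (V=9.2024), down 118.6800 (V=-47.3776). Price -3.9296; hedge Δ=1.0000, bond B=-141.9296.
Self-financing check: at every node Δ·S+B equals the discounted successor values.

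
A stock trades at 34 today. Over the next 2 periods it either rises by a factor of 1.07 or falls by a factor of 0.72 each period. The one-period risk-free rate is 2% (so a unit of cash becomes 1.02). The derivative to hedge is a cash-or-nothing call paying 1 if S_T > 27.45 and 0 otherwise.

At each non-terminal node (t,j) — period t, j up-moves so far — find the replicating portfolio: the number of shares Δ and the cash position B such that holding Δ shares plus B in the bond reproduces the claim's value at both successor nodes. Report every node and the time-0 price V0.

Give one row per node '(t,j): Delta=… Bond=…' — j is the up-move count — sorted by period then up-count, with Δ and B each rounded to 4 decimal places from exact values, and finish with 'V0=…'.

(0,0): Delta=0.0706 Bond=-1.6948
(1,0): Delta=0.0000 Bond=0.0000
(1,1): Delta=0.0785 Bond=-2.0168
V0=0.7062

Risk-neutral probability p* = (R−d)/(u−d) = (1.02−0.72)/(1.07−0.72) = 0.8571.
Terminal payoffs: V(2,0)=0.0000, V(2,1)=0.0000, V(2,2)=1.0000
(1,0): S=24.4800. Δ = (V_up−V_dn)/(S_up−S_dn) = (0.0000−0.0000)/(26.1936−17.6256) = 0.0000. V = [p*·0.0000 + (1−p*)·0.0000]/1.02 = 0.0000. B = V − Δ·S = 0.0000.
(1,1): S=36.3800. Δ = (V_up−V_dn)/(S_up−S_dn) = (1.0000−0.0000)/(38.9266−26.1936) = 0.0785. V = [p*·1.0000 + (1−p*)·0.0000]/1.02 = 0.8403. B = V − Δ·S = -2.0168.
(0,0): S=34.0000. Δ = (V_up−V_dn)/(S_up−S_dn) = (0.8403−0.0000)/(36.3800−24.4800) = 0.0706. V = [p*·0.8403 + (1−p*)·0.0000]/1.02 = 0.7062. B = V − Δ·S = -1.6948.
Check: Δ(0,0)·S0 + B(0,0) = 0.7062 = V0.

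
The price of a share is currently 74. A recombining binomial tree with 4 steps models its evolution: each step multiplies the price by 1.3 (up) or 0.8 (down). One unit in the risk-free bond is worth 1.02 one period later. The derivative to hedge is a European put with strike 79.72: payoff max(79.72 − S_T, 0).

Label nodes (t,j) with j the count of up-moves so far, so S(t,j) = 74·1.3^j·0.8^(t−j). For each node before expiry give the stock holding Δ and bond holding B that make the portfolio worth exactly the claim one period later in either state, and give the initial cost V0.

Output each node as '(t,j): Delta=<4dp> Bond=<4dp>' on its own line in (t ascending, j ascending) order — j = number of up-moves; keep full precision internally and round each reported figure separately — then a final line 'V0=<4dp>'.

Risk-neutral probability p* = (R−d)/(u−d) = (1.02−0.8)/(1.3−0.8) = 0.4400.
At expiry t=4: V(4,0)=49.4096, V(4,1)=30.4656, V(4,2)=0.0000, V(4,3)=0.0000, V(4,4)=0.0000
  t=3,j=0: stock 37.8880 → up 49.2544 (V=30.4656), down 30.3104 (V=49.4096). Price 40.2689; hedge Δ=-1.0000, bond B=78.1569.
  t=3,j=1: stock 61.5680 → up 80.0384 (V=0.0000), down 49.2544 (V=30.4656). Price 16.7262; hedge Δ=-0.9897, bond B=77.6574.
  t=3,j=2: stock 100.0480 → up 130.0624 (V=0.0000), down 80.0384 (V=0.0000). Price 0.0000; hedge Δ=0.0000, bond B=0.0000.
  t=3,j=3: stock 162.5780 → up 211.3514 (V=0.0000), down 130.0624 (V=0.0000). Price 0.0000; hedge Δ=0.0000, bond B=0.0000.
  t=2,j=0: stock 47.3600 → up 61.5680 (V=16.7262), down 37.8880 (V=40.2689). Price 29.3236; hedge Δ=-0.9942, bond B=76.4089.
  t=2,j=1: stock 76.9600 → up 100.0480 (V=0.0000), down 61.5680 (V=16.7262). Price 9.1830; hedge Δ=-0.4347, bond B=42.6354.
  t=2,j=2: stock 125.0600 → up 162.5780 (V=0.0000), down 100.0480 (V=0.0000). Price 0.0000; hedge Δ=0.0000, bond B=0.0000.
  t=1,j=0: stock 59.2000 → up 76.9600 (V=9.1830), down 47.3600 (V=29.3236). Price 20.0605; hedge Δ=-0.6804, bond B=60.3418.
  t=1,j=1: stock 96.2000 → up 125.0600 (V=0.0000), down 76.9600 (V=9.1830). Price 5.0417; hedge Δ=-0.1909, bond B=23.4077.
  t=0,j=0: stock 74.0000 → up 96.2000 (V=5.0417), down 59.2000 (V=20.0605). Price 13.1885; hedge Δ=-0.4059, bond B=43.2262.
Each (Δ,B) replicates both successor values, so the strategy is self-financing and V0 is arbitrage-free.

(0,0): Delta=-0.4059 Bond=43.2262
(1,0): Delta=-0.6804 Bond=60.3418
(1,1): Delta=-0.1909 Bond=23.4077
(2,0): Delta=-0.9942 Bond=76.4089
(2,1): Delta=-0.4347 Bond=42.6354
(2,2): Delta=0.0000 Bond=0.0000
(3,0): Delta=-1.0000 Bond=78.1569
(3,1): Delta=-0.9897 Bond=77.6574
(3,2): Delta=0.0000 Bond=0.0000
(3,3): Delta=0.0000 Bond=0.0000
V0=13.1885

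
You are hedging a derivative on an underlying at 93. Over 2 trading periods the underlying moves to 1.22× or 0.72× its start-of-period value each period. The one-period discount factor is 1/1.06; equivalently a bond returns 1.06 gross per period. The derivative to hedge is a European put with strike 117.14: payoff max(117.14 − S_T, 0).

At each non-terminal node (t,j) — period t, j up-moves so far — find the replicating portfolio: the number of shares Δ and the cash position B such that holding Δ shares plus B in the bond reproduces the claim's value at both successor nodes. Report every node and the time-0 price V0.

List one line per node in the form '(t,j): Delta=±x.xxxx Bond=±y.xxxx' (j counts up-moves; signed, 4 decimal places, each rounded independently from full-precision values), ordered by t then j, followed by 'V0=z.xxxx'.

(0,0): Delta=-0.7064 Bond=85.7079
(1,0): Delta=-1.0000 Bond=110.5094
(1,1): Delta=-0.6249 Bond=81.5991
V0=20.0121

The replicating-portfolio and risk-neutral prices coincide; use p* = (1.06−0.72)/(1.22−0.72) = 0.6800 for the latter.
At expiry t=2: V(2,0)=68.9288, V(2,1)=35.4488, V(2,2)=0.0000
  t=1,j=0: stock 66.9600 → up 81.6912 (V=35.4488), down 48.2112 (V=68.9288). Price 43.5494; hedge Δ=-1.0000, bond B=110.5094.
  t=1,j=1: stock 113.4600 → up 138.4212 (V=0.0000), down 81.6912 (V=35.4488). Price 10.7015; hedge Δ=-0.6249, bond B=81.5991.
  t=0,j=0: stock 93.0000 → up 113.4600 (V=10.7015), down 66.9600 (V=43.5494). Price 20.0121; hedge Δ=-0.7064, bond B=85.7079.
The time-0 hedge costs 20.0121, which is the no-arbitrage price.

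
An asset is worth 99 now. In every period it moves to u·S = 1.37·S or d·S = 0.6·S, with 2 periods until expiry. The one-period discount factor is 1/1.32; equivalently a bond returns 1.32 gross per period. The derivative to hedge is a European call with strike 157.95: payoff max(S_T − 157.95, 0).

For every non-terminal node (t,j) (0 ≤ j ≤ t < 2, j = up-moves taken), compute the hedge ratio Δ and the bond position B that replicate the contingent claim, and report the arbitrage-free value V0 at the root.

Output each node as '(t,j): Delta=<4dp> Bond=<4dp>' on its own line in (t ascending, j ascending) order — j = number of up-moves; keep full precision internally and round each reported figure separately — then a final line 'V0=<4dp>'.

(0,0): Delta=0.2589 Bond=-11.6516
(1,0): Delta=0.0000 Bond=0.0000
(1,1): Delta=0.2668 Bond=-16.4481
V0=13.9819

Risk-neutral probability p* = (R−d)/(u−d) = (1.32−0.6)/(1.37−0.6) = 0.9351.
At expiry t=2: V(2,0)=0.0000, V(2,1)=0.0000, V(2,2)=27.8631
Node (1,0) S=59.4000: V=(p*·0.0000+(1−p*)·0.0000)/1.32=0.0000; Δ=(0.0000−0.0000)/(81.3780−35.6400)=0.0000; B=V−Δ·S=0.0000
Node (1,1) S=135.6300: V=(p*·27.8631+(1−p*)·0.0000)/1.32=19.7377; Δ=(27.8631−0.0000)/(185.8131−81.3780)=0.2668; B=V−Δ·S=-16.4481
Node (0,0) S=99.0000: V=(p*·19.7377+(1−p*)·0.0000)/1.32=13.9819; Δ=(19.7377−0.0000)/(135.6300−59.4000)=0.2589; B=V−Δ·S=-11.6516
The time-0 hedge costs 13.9819, which is the no-arbitrage price.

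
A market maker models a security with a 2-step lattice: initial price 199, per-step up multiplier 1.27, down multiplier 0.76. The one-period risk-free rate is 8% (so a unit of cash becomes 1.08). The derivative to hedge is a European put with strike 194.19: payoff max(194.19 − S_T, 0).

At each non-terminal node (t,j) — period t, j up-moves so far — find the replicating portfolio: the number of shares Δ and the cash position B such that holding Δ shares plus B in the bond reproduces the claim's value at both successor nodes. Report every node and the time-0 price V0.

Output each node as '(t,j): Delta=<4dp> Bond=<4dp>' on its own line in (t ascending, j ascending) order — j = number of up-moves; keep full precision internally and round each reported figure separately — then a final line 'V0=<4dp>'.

The replicating-portfolio and risk-neutral prices coincide; use p* = (1.08−0.76)/(1.27−0.76) = 0.6275 for the latter.
At expiry t=2: V(2,0)=79.2476, V(2,1)=2.1152, V(2,2)=0.0000
(1,0): S=151.2400. Δ = (V_up−V_dn)/(S_up−S_dn) = (2.1152−79.2476)/(192.0748−114.9424) = -1.0000. V = [p*·2.1152 + (1−p*)·79.2476]/1.08 = 28.5656. B = V − Δ·S = 179.8056.
(1,1): S=252.7300. Δ = (V_up−V_dn)/(S_up−S_dn) = (0.0000−2.1152)/(320.9671−192.0748) = -0.0164. V = [p*·0.0000 + (1−p*)·2.1152]/1.08 = 0.7296. B = V − Δ·S = 4.8771.
(0,0): S=199.0000. Δ = (V_up−V_dn)/(S_up−S_dn) = (0.7296−28.5656)/(252.7300−151.2400) = -0.2743. V = [p*·0.7296 + (1−p*)·28.5656]/1.08 = 10.2777. B = V − Δ·S = 64.8579.
Self-financing check: at every node Δ·S+B equals the discounted successor values.

(0,0): Delta=-0.2743 Bond=64.8579
(1,0): Delta=-1.0000 Bond=179.8056
(1,1): Delta=-0.0164 Bond=4.8771
V0=10.2777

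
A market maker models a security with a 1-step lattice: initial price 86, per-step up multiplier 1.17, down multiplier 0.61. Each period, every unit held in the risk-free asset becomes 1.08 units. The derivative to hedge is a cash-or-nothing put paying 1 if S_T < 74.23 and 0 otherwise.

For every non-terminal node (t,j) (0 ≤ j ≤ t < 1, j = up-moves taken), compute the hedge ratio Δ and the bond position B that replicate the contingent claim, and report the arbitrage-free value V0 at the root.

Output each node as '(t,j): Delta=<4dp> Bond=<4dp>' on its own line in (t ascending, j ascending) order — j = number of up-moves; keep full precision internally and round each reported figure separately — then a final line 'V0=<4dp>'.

(0,0): Delta=-0.0208 Bond=1.9345
V0=0.1488

No-arbitrage ⇒ martingale measure with p* = (R−d)/(u−d) = 0.8393.
Terminal values V(1,·): V(1,0)=1.0000, V(1,1)=0.0000
  t=0,j=0: stock 86.0000 → up 100.6200 (V=0.0000), down 52.4600 (V=1.0000). Price 0.1488; hedge Δ=-0.0208, bond B=1.9345.
Each (Δ,B) replicates both successor values, so the strategy is self-financing and V0 is arbitrage-free.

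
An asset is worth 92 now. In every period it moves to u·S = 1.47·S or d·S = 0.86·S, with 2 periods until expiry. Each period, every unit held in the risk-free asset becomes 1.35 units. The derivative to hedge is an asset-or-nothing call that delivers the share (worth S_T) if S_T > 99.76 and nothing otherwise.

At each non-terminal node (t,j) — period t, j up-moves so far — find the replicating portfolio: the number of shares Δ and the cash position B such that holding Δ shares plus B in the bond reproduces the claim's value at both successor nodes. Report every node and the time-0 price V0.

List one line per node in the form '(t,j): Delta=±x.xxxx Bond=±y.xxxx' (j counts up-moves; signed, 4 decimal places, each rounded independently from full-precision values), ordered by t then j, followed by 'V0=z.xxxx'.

No-arbitrage ⇒ martingale measure with p* = (R−d)/(u−d) = 0.8033.
At expiry t=2: V(2,0)=0.0000, V(2,1)=116.3064, V(2,2)=198.8028
(1,0): S=79.1200. Δ = (V_up−V_dn)/(S_up−S_dn) = (116.3064−0.0000)/(116.3064−68.0432) = 2.4098. V = [p*·116.3064 + (1−p*)·0.0000]/1.35 = 69.2048. B = V − Δ·S = -121.4614.
(1,1): S=135.2400. Δ = (V_up−V_dn)/(S_up−S_dn) = (198.8028−116.3064)/(198.8028−116.3064) = 1.0000. V = [p*·198.8028 + (1−p*)·116.3064]/1.35 = 135.2400. B = V − Δ·S = 0.0000.
(0,0): S=92.0000. Δ = (V_up−V_dn)/(S_up−S_dn) = (135.2400−69.2048)/(135.2400−79.1200) = 1.1767. V = [p*·135.2400 + (1−p*)·69.2048]/1.35 = 90.5552. B = V − Δ·S = -17.6993.
The time-0 hedge costs 90.5552, which is the no-arbitrage price.

(0,0): Delta=1.1767 Bond=-17.6993
(1,0): Delta=2.4098 Bond=-121.4614
(1,1): Delta=1.0000 Bond=0.0000
V0=90.5552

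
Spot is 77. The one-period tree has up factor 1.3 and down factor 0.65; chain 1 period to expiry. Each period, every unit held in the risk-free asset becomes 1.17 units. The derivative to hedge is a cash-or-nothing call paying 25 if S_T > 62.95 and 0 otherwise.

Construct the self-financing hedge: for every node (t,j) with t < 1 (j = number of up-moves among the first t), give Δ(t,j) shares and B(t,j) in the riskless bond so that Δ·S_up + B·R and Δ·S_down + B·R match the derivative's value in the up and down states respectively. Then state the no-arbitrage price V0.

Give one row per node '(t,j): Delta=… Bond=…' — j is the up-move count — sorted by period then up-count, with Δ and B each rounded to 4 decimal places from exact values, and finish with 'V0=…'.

(0,0): Delta=0.4995 Bond=-21.3675
V0=17.0940

The replicating-portfolio and risk-neutral prices coincide; use p* = (1.17−0.65)/(1.3−0.65) = 0.8000 for the latter.
Terminal values V(1,·): V(1,0)=0.0000, V(1,1)=25.0000
  t=0,j=0: stock 77.0000 → up 100.1000 (V=25.0000), down 50.0500 (V=0.0000). Price 17.0940; hedge Δ=0.4995, bond B=-21.3675.
The time-0 hedge costs 17.0940, which is the no-arbitrage price.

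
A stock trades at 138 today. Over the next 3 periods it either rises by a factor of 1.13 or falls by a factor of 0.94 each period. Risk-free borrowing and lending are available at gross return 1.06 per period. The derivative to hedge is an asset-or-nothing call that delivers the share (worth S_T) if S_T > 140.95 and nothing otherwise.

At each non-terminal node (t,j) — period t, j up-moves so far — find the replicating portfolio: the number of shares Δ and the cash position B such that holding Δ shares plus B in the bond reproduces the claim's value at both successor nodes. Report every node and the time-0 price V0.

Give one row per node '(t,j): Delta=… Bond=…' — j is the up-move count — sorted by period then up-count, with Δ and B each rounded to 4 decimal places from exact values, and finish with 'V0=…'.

(0,0): Delta=3.0698 Bond=-320.2009
(1,0): Delta=4.0043 Bond=-460.6319
(1,1): Delta=2.6164 Bond=-268.7019
(2,0): Delta=0.0000 Bond=0.0000
(2,1): Delta=5.9474 Bond=-773.0938
(2,2): Delta=1.0000 Bond=0.0000
V0=103.4342

The replicating-portfolio and risk-neutral prices coincide; use p* = (1.06−0.94)/(1.13−0.94) = 0.6316 for the latter.
Terminal payoffs: V(3,0)=0.0000, V(3,1)=0.0000, V(3,2)=165.6395, V(3,3)=199.1198
(2,0): S=121.9368. Δ = (V_up−V_dn)/(S_up−S_dn) = (0.0000−0.0000)/(137.7886−114.6206) = 0.0000. V = [p*·0.0000 + (1−p*)·0.0000]/1.06 = 0.0000. B = V − Δ·S = 0.0000.
(2,1): S=146.5836. Δ = (V_up−V_dn)/(S_up−S_dn) = (165.6395−0.0000)/(165.6395−137.7886) = 5.9474. V = [p*·165.6395 + (1−p*)·0.0000]/1.06 = 98.6928. B = V − Δ·S = -773.0938.
(2,2): S=176.2122. Δ = (V_up−V_dn)/(S_up−S_dn) = (199.1198−165.6395)/(199.1198−165.6395) = 1.0000. V = [p*·199.1198 + (1−p*)·165.6395]/1.06 = 176.2122. B = V − Δ·S = 0.0000.
(1,0): S=129.7200. Δ = (V_up−V_dn)/(S_up−S_dn) = (98.6928−0.0000)/(146.5836−121.9368) = 4.0043. V = [p*·98.6928 + (1−p*)·0.0000]/1.06 = 58.8041. B = V − Δ·S = -460.6319.
(1,1): S=155.9400. Δ = (V_up−V_dn)/(S_up−S_dn) = (176.2122−98.6928)/(176.2122−146.5836) = 2.6164. V = [p*·176.2122 + (1−p*)·98.6928]/1.06 = 139.2947. B = V − Δ·S = -268.7019.
(0,0): S=138.0000. Δ = (V_up−V_dn)/(S_up−S_dn) = (139.2947−58.8041)/(155.9400−129.7200) = 3.0698. V = [p*·139.2947 + (1−p*)·58.8041]/1.06 = 103.4342. B = V − Δ·S = -320.2009.
Self-financing check: at every node Δ·S+B equals the discounted successor values.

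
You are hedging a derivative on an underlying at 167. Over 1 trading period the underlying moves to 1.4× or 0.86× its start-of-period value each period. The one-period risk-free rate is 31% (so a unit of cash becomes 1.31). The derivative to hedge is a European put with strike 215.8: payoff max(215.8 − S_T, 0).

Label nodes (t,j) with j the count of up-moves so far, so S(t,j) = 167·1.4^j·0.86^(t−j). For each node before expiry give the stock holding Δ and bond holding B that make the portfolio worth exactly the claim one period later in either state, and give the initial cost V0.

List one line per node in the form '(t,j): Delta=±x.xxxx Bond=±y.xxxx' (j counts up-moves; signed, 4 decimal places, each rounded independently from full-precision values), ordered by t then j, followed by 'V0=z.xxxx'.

(0,0): Delta=-0.8004 Bond=142.8499
V0=9.1832

Under the risk-neutral measure, an up-move has probability p* = (R−d)/(u−d) = 0.8333 and values discount at R = 1.31.
Terminal values V(1,·): V(1,0)=72.1800, V(1,1)=0.0000
(0,0): S=167.0000. Δ = (V_up−V_dn)/(S_up−S_dn) = (0.0000−72.1800)/(233.8000−143.6200) = -0.8004. V = [p*·0.0000 + (1−p*)·72.1800]/1.31 = 9.1832. B = V − Δ·S = 142.8499.
Root portfolio cost Δ·167+B reproduces V0=9.1832.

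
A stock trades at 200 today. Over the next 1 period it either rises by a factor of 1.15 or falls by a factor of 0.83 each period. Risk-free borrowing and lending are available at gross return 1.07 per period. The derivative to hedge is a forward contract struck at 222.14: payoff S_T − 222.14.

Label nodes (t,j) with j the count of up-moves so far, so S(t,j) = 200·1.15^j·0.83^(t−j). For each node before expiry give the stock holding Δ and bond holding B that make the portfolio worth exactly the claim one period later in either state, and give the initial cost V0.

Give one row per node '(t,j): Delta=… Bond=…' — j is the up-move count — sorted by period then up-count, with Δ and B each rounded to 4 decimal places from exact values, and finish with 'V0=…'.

The replicating-portfolio and risk-neutral prices coincide; use p* = (1.07−0.83)/(1.15−0.83) = 0.7500 for the latter.
Terminal values V(1,·): V(1,0)=-56.1400, V(1,1)=7.8600
(0,0): S=200.0000. Δ = (V_up−V_dn)/(S_up−S_dn) = (7.8600−-56.1400)/(230.0000−166.0000) = 1.0000. V = [p*·7.8600 + (1−p*)·-56.1400]/1.07 = -7.6075. B = V − Δ·S = -207.6075.
Check: Δ(0,0)·S0 + B(0,0) = -7.6075 = V0.

(0,0): Delta=1.0000 Bond=-207.6075
V0=-7.6075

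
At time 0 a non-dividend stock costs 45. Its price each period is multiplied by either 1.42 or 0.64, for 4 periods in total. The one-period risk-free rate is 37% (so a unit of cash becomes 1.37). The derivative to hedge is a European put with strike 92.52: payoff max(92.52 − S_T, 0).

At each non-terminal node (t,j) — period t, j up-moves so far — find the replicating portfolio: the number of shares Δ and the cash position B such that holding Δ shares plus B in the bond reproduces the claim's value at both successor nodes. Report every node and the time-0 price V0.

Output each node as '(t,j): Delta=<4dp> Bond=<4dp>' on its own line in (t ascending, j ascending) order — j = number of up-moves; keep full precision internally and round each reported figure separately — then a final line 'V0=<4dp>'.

(0,0): Delta=-0.1785 Bond=8.9945
(1,0): Delta=-1.0000 Bond=35.9811
(1,1): Delta=-0.1532 Bond=10.7020
(2,0): Delta=-1.0000 Bond=49.2940
(2,1): Delta=-1.0000 Bond=49.2940
(2,2): Delta=-0.1270 Bond=12.2897
(3,0): Delta=-1.0000 Bond=67.5328
(3,1): Delta=-1.0000 Bond=67.5328
(3,2): Delta=-1.0000 Bond=67.5328
(3,3): Delta=-0.1001 Bond=13.3646
V0=0.9610

Risk-neutral probability p* = (R−d)/(u−d) = (1.37−0.64)/(1.42−0.64) = 0.9359.
At expiry t=4: V(4,0)=84.9703, V(4,1)=75.7690, V(4,2)=55.3537, V(4,3)=10.0573, V(4,4)=0.0000
Node (3,0) S=11.7965: V=(p*·75.7690+(1−p*)·84.9703)/1.37=55.7364; Δ=(75.7690−84.9703)/(16.7510−7.5497)=-1.0000; B=V−Δ·S=67.5328
Node (3,1) S=26.1734: V=(p*·55.3537+(1−p*)·75.7690)/1.37=41.3594; Δ=(55.3537−75.7690)/(37.1663−16.7510)=-1.0000; B=V−Δ·S=67.5328
Node (3,2) S=58.0723: V=(p*·10.0573+(1−p*)·55.3537)/1.37=9.4605; Δ=(10.0573−55.3537)/(82.4627−37.1663)=-1.0000; B=V−Δ·S=67.5328
Node (3,3) S=128.8480: V=(p*·0.0000+(1−p*)·10.0573)/1.37=0.4706; Δ=(0.0000−10.0573)/(182.9641−82.4627)=-0.1001; B=V−Δ·S=13.3646
Node (2,0) S=18.4320: V=(p*·41.3594+(1−p*)·55.7364)/1.37=30.8620; Δ=(41.3594−55.7364)/(26.1734−11.7965)=-1.0000; B=V−Δ·S=49.2940
Node (2,1) S=40.8960: V=(p*·9.4605+(1−p*)·41.3594)/1.37=8.3980; Δ=(9.4605−41.3594)/(58.0723−26.1734)=-1.0000; B=V−Δ·S=49.2940
Node (2,2) S=90.7380: V=(p*·0.4706+(1−p*)·9.4605)/1.37=0.7641; Δ=(0.4706−9.4605)/(128.8480−58.0723)=-0.1270; B=V−Δ·S=12.2897
Node (1,0) S=28.8000: V=(p*·8.3980+(1−p*)·30.8620)/1.37=7.1811; Δ=(8.3980−30.8620)/(40.8960−18.4320)=-1.0000; B=V−Δ·S=35.9811
Node (1,1) S=63.9000: V=(p*·0.7641+(1−p*)·8.3980)/1.37=0.9150; Δ=(0.7641−8.3980)/(90.7380−40.8960)=-0.1532; B=V−Δ·S=10.7020
Node (0,0) S=45.0000: V=(p*·0.9150+(1−p*)·7.1811)/1.37=0.9610; Δ=(0.9150−7.1811)/(63.9000−28.8000)=-0.1785; B=V−Δ·S=8.9945
Root portfolio cost Δ·45+B reproduces V0=0.9610.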